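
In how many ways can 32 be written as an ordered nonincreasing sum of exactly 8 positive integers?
p(32, 8 parts) = 919

Partitions of n into exactly k parts are in bijection with partitions of n − k into at most k parts (subtract 1 from each part). So p(32, exactly 8) = p(24, parts ≤ 8). Computing via the recurrence p(m, j) = p(m, j−1) + p(m−j, j) gives 919.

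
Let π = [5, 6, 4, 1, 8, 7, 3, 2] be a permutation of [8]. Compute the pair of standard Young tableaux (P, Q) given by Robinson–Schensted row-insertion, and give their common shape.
P = [1, 2, 7] / [3, 6] / [4, 8] / [5];  Q = [1, 2, 5] / [3, 6] / [4, 7] / [8];  common shape = (3, 2, 2, 1)

Row-insert the values π_1, π_2, … into P one at a time, bumping the leftmost entry strictly greater than the inserted value down to the next row. The recording tableau Q records, in position (i, j), the step at which that cell was added to P.
  Insert 5 (step 1): P = [5];  Q = [1]
  Insert 6 (step 2): P = [5, 6];  Q = [1, 2]
  Insert 4 (step 3): P = [4, 6] / [5];  Q = [1, 2] / [3]
  Insert 1 (step 4): P = [1, 6] / [4] / [5];  Q = [1, 2] / [3] / [4]
  Insert 8 (step 5): P = [1, 6, 8] / [4] / [5];  Q = [1, 2, 5] / [3] / [4]
  Insert 7 (step 6): P = [1, 6, 7] / [4, 8] / [5];  Q = [1, 2, 5] / [3, 6] / [4]
  Insert 3 (step 7): P = [1, 3, 7] / [4, 6] / [5, 8];  Q = [1, 2, 5] / [3, 6] / [4, 7]
  Insert 2 (step 8): P = [1, 2, 7] / [3, 6] / [4, 8] / [5];  Q = [1, 2, 5] / [3, 6] / [4, 7] / [8]
Final shape: (3, 2, 2, 1).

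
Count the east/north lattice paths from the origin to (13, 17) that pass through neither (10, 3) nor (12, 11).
Number of paths = 110190914

Inclusion–exclusion. Total paths: C(30, 13) = 119759850. Through P₁: C(13, 10)·C(17, 3) = 194480. Through P₂: C(23, 12)·C(7, 1) = 9464546. Since P₁ is strictly southwest of P₂, a monotone path through both must visit P₁ then P₂; paths through both = C(13, 10)·C(10, 2)·C(7, 1) = 90090. Avoid both = 119759850 − 194480 − 9464546 + 90090 = 110190914.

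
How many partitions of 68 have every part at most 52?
p(68, parts ≤ 52) = 3087051

Use the recurrence p(n, m) = p(n, m−1) + p(n−m, m): either the largest part is < m (count p(n, m−1)) or the largest part is exactly m (remove one copy of m, count p(n−m, m)). With p(0, ·) = 1 this gives p(68, parts ≤ 52) = 3087051. (By conjugating Young diagrams, this also counts partitions of 68 into at most 52 parts.)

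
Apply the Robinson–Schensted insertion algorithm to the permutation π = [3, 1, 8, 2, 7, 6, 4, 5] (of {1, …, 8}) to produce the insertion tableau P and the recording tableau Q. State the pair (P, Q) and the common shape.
P = [1, 2, 4, 5] / [3, 6] / [7] / [8];  Q = [1, 3, 5, 8] / [2, 4] / [6] / [7];  common shape = (4, 2, 1, 1)

Row-insert the values π_1, π_2, … into P one at a time, bumping the leftmost entry strictly greater than the inserted value down to the next row. The recording tableau Q records, in position (i, j), the step at which that cell was added to P.
  Insert 3 (step 1): P = [3];  Q = [1]
  Insert 1 (step 2): P = [1] / [3];  Q = [1] / [2]
  Insert 8 (step 3): P = [1, 8] / [3];  Q = [1, 3] / [2]
  Insert 2 (step 4): P = [1, 2] / [3, 8];  Q = [1, 3] / [2, 4]
  Insert 7 (step 5): P = [1, 2, 7] / [3, 8];  Q = [1, 3, 5] / [2, 4]
  Insert 6 (step 6): P = [1, 2, 6] / [3, 7] / [8];  Q = [1, 3, 5] / [2, 4] / [6]
  Insert 4 (step 7): P = [1, 2, 4] / [3, 6] / [7] / [8];  Q = [1, 3, 5] / [2, 4] / [6] / [7]
  Insert 5 (step 8): P = [1, 2, 4, 5] / [3, 6] / [7] / [8];  Q = [1, 3, 5, 8] / [2, 4] / [6] / [7]
Final shape: (4, 2, 1, 1).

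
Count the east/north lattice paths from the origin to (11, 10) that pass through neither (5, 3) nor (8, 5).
Number of paths = 215908

Inclusion–exclusion. Total paths: C(21, 11) = 352716. Through P₁: C(8, 5)·C(13, 6) = 96096. Through P₂: C(13, 8)·C(8, 3) = 72072. Since P₁ is strictly southwest of P₂, a monotone path through both must visit P₁ then P₂; paths through both = C(8, 5)·C(5, 3)·C(8, 3) = 31360. Avoid both = 352716 − 96096 − 72072 + 31360 = 215908.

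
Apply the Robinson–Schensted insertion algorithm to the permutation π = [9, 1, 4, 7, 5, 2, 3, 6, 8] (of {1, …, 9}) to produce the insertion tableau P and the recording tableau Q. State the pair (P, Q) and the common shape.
P = [1, 2, 3, 6, 8] / [4, 5] / [7] / [9];  Q = [1, 3, 4, 8, 9] / [2, 7] / [5] / [6];  common shape = (5, 2, 1, 1)

Row-insert the values π_1, π_2, … into P one at a time, bumping the leftmost entry strictly greater than the inserted value down to the next row. The recording tableau Q records, in position (i, j), the step at which that cell was added to P.
  Insert 9 (step 1): P = [9];  Q = [1]
  Insert 1 (step 2): P = [1] / [9];  Q = [1] / [2]
  Insert 4 (step 3): P = [1, 4] / [9];  Q = [1, 3] / [2]
  Insert 7 (step 4): P = [1, 4, 7] / [9];  Q = [1, 3, 4] / [2]
  Insert 5 (step 5): P = [1, 4, 5] / [7] / [9];  Q = [1, 3, 4] / [2] / [5]
  Insert 2 (step 6): P = [1, 2, 5] / [4] / [7] / [9];  Q = [1, 3, 4] / [2] / [5] / [6]
  Insert 3 (step 7): P = [1, 2, 3] / [4, 5] / [7] / [9];  Q = [1, 3, 4] / [2, 7] / [5] / [6]
  Insert 6 (step 8): P = [1, 2, 3, 6] / [4, 5] / [7] / [9];  Q = [1, 3, 4, 8] / [2, 7] / [5] / [6]
  Insert 8 (step 9): P = [1, 2, 3, 6, 8] / [4, 5] / [7] / [9];  Q = [1, 3, 4, 8, 9] / [2, 7] / [5] / [6]
Final shape: (5, 2, 1, 1).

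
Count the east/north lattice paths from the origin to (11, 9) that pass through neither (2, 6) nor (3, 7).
Number of paths = 158920

Inclusion–exclusion. Total paths: C(20, 11) = 167960. Through P₁: C(8, 2)·C(12, 9) = 6160. Through P₂: C(10, 3)·C(10, 8) = 5400. Since P₁ is strictly southwest of P₂, a monotone path through both must visit P₁ then P₂; paths through both = C(8, 2)·C(2, 1)·C(10, 8) = 2520. Avoid both = 167960 − 6160 − 5400 + 2520 = 158920.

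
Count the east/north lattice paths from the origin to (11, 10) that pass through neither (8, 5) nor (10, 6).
Number of paths = 259909

Inclusion–exclusion. Total paths: C(21, 11) = 352716. Through P₁: C(13, 8)·C(8, 3) = 72072. Through P₂: C(16, 10)·C(5, 1) = 40040. Since P₁ is strictly southwest of P₂, a monotone path through both must visit P₁ then P₂; paths through both = C(13, 8)·C(3, 2)·C(5, 1) = 19305. Avoid both = 352716 − 72072 − 40040 + 19305 = 259909.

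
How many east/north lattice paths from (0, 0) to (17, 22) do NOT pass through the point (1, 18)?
Number of paths = 51021025755

Total paths from (0, 0) to (17, 22): C(39, 17) = 51021117810. Paths through (1, 18): (paths (0, 0) → (1, 18)) × (paths (1, 18) → (17, 22)) = C(19, 1) · C(20, 16) = 19 · 4845 = 92055. Avoidance count = 51021117810 − 92055 = 51021025755.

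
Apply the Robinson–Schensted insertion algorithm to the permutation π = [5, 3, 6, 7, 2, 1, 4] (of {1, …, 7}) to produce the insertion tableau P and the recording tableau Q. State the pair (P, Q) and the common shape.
P = [1, 4, 7] / [2, 6] / [3] / [5];  Q = [1, 3, 4] / [2, 7] / [5] / [6];  common shape = (3, 2, 1, 1)

Row-insert the values π_1, π_2, … into P one at a time, bumping the leftmost entry strictly greater than the inserted value down to the next row. The recording tableau Q records, in position (i, j), the step at which that cell was added to P.
  Insert 5 (step 1): P = [5];  Q = [1]
  Insert 3 (step 2): P = [3] / [5];  Q = [1] / [2]
  Insert 6 (step 3): P = [3, 6] / [5];  Q = [1, 3] / [2]
  Insert 7 (step 4): P = [3, 6, 7] / [5];  Q = [1, 3, 4] / [2]
  Insert 2 (step 5): P = [2, 6, 7] / [3] / [5];  Q = [1, 3, 4] / [2] / [5]
  Insert 1 (step 6): P = [1, 6, 7] / [2] / [3] / [5];  Q = [1, 3, 4] / [2] / [5] / [6]
  Insert 4 (step 7): P = [1, 4, 7] / [2, 6] / [3] / [5];  Q = [1, 3, 4] / [2, 7] / [5] / [6]
Final shape: (3, 2, 1, 1).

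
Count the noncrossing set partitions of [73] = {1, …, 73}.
C_73 = 79463489365077377841208237632349268884500

These noncrossing partitions are counted by the Catalan number C_n = (1/(n + 1)) · C(2n, n). For n = 73: C_73 = (1/74) · C(146, 73) = 5880298213015725960249409584793845897453000/74 = 79463489365077377841208237632349268884500.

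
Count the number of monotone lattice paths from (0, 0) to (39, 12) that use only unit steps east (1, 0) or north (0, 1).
Number of paths = 158753389900

A monotone lattice path from (0, 0) to (39, 12) consists of 39 east steps and 12 north steps in some order, so it is determined by which 39 of the 51 steps are east. The count is C(51, 39) = 158753389900.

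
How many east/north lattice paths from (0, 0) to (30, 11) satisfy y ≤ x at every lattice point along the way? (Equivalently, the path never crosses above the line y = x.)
Number of paths = 2038362560

By the reflection principle (André's argument), the number of monotone paths to (30, 11) with n ≤ m that never go above y = x is C(41, 30) − C(41, 31) = 3159461968 − 1121099408 = 2038362560.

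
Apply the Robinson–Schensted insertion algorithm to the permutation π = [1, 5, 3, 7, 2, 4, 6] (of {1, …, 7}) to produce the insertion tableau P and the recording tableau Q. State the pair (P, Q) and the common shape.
P = [1, 2, 4, 6] / [3, 7] / [5];  Q = [1, 2, 4, 7] / [3, 6] / [5];  common shape = (4, 2, 1)

Row-insert the values π_1, π_2, … into P one at a time, bumping the leftmost entry strictly greater than the inserted value down to the next row. The recording tableau Q records, in position (i, j), the step at which that cell was added to P.
  Insert 1 (step 1): P = [1];  Q = [1]
  Insert 5 (step 2): P = [1, 5];  Q = [1, 2]
  Insert 3 (step 3): P = [1, 3] / [5];  Q = [1, 2] / [3]
  Insert 7 (step 4): P = [1, 3, 7] / [5];  Q = [1, 2, 4] / [3]
  Insert 2 (step 5): P = [1, 2, 7] / [3] / [5];  Q = [1, 2, 4] / [3] / [5]
  Insert 4 (step 6): P = [1, 2, 4] / [3, 7] / [5];  Q = [1, 2, 4] / [3, 6] / [5]
  Insert 6 (step 7): P = [1, 2, 4, 6] / [3, 7] / [5];  Q = [1, 2, 4, 7] / [3, 6] / [5]
Final shape: (4, 2, 1).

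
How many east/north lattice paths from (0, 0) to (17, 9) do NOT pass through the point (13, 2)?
Number of paths = 3089900

Total paths from (0, 0) to (17, 9): C(26, 17) = 3124550. Paths through (13, 2): (paths (0, 0) → (13, 2)) × (paths (13, 2) → (17, 9)) = C(15, 13) · C(11, 4) = 105 · 330 = 34650. Avoidance count = 3124550 − 34650 = 3089900.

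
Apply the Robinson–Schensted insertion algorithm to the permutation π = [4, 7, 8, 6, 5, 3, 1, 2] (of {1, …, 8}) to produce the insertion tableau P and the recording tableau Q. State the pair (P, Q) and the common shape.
P = [1, 2, 8] / [3, 5] / [4] / [6] / [7];  Q = [1, 2, 3] / [4, 8] / [5] / [6] / [7];  common shape = (3, 2, 1, 1, 1)

Row-insert the values π_1, π_2, … into P one at a time, bumping the leftmost entry strictly greater than the inserted value down to the next row. The recording tableau Q records, in position (i, j), the step at which that cell was added to P.
  Insert 4 (step 1): P = [4];  Q = [1]
  Insert 7 (step 2): P = [4, 7];  Q = [1, 2]
  Insert 8 (step 3): P = [4, 7, 8];  Q = [1, 2, 3]
  Insert 6 (step 4): P = [4, 6, 8] / [7];  Q = [1, 2, 3] / [4]
  Insert 5 (step 5): P = [4, 5, 8] / [6] / [7];  Q = [1, 2, 3] / [4] / [5]
  Insert 3 (step 6): P = [3, 5, 8] / [4] / [6] / [7];  Q = [1, 2, 3] / [4] / [5] / [6]
  Insert 1 (step 7): P = [1, 5, 8] / [3] / [4] / [6] / [7];  Q = [1, 2, 3] / [4] / [5] / [6] / [7]
  Insert 2 (step 8): P = [1, 2, 8] / [3, 5] / [4] / [6] / [7];  Q = [1, 2, 3] / [4, 8] / [5] / [6] / [7]
Final shape: (3, 2, 1, 1, 1).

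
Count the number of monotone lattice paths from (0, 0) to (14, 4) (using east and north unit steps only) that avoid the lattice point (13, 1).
Number of paths = 3004

Total paths from (0, 0) to (14, 4): C(18, 14) = 3060. Paths through (13, 1): (paths (0, 0) → (13, 1)) × (paths (13, 1) → (14, 4)) = C(14, 13) · C(4, 1) = 14 · 4 = 56. Avoidance count = 3060 − 56 = 3004.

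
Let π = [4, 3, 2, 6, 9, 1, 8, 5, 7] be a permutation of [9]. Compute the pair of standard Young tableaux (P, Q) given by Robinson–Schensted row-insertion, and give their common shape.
P = [1, 5, 7] / [2, 6, 8] / [3, 9] / [4];  Q = [1, 4, 5] / [2, 7, 9] / [3, 8] / [6];  common shape = (3, 3, 2, 1)

Row-insert the values π_1, π_2, … into P one at a time, bumping the leftmost entry strictly greater than the inserted value down to the next row. The recording tableau Q records, in position (i, j), the step at which that cell was added to P.
  Insert 4 (step 1): P = [4];  Q = [1]
  Insert 3 (step 2): P = [3] / [4];  Q = [1] / [2]
  Insert 2 (step 3): P = [2] / [3] / [4];  Q = [1] / [2] / [3]
  Insert 6 (step 4): P = [2, 6] / [3] / [4];  Q = [1, 4] / [2] / [3]
  Insert 9 (step 5): P = [2, 6, 9] / [3] / [4];  Q = [1, 4, 5] / [2] / [3]
  Insert 1 (step 6): P = [1, 6, 9] / [2] / [3] / [4];  Q = [1, 4, 5] / [2] / [3] / [6]
  Insert 8 (step 7): P = [1, 6, 8] / [2, 9] / [3] / [4];  Q = [1, 4, 5] / [2, 7] / [3] / [6]
  Insert 5 (step 8): P = [1, 5, 8] / [2, 6] / [3, 9] / [4];  Q = [1, 4, 5] / [2, 7] / [3, 8] / [6]
  Insert 7 (step 9): P = [1, 5, 7] / [2, 6, 8] / [3, 9] / [4];  Q = [1, 4, 5] / [2, 7, 9] / [3, 8] / [6]
Final shape: (3, 3, 2, 1).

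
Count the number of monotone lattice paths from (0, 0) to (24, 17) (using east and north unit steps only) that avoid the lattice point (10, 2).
Number of paths = 146465602290

Total paths from (0, 0) to (24, 17): C(41, 24) = 151584480450. Paths through (10, 2): (paths (0, 0) → (10, 2)) × (paths (10, 2) → (24, 17)) = C(12, 10) · C(29, 14) = 66 · 77558760 = 5118878160. Avoidance count = 151584480450 − 5118878160 = 146465602290.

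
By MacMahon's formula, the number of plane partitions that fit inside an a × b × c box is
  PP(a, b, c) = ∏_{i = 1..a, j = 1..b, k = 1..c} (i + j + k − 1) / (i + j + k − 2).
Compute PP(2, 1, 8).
PP(2, 1, 8) = 45

Evaluate the triple product over i = 1..2, j = 1..1, k = 1..8. The factors are (2/1) · (3/2) · (4/3) · (5/4) · (6/5) · (7/6) · (8/7) · (9/8) · … (16 factors total). The numerators and denominators telescope so the product is an integer; carrying out the multiplication exactly gives PP(2, 1, 8) = 45.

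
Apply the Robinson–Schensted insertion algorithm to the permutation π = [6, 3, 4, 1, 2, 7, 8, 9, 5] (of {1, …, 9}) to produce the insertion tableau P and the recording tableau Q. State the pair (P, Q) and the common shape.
P = [1, 2, 5, 8, 9] / [3, 4, 7] / [6];  Q = [1, 3, 6, 7, 8] / [2, 5, 9] / [4];  common shape = (5, 3, 1)

Row-insert the values π_1, π_2, … into P one at a time, bumping the leftmost entry strictly greater than the inserted value down to the next row. The recording tableau Q records, in position (i, j), the step at which that cell was added to P.
  Insert 6 (step 1): P = [6];  Q = [1]
  Insert 3 (step 2): P = [3] / [6];  Q = [1] / [2]
  Insert 4 (step 3): P = [3, 4] / [6];  Q = [1, 3] / [2]
  Insert 1 (step 4): P = [1, 4] / [3] / [6];  Q = [1, 3] / [2] / [4]
  Insert 2 (step 5): P = [1, 2] / [3, 4] / [6];  Q = [1, 3] / [2, 5] / [4]
  Insert 7 (step 6): P = [1, 2, 7] / [3, 4] / [6];  Q = [1, 3, 6] / [2, 5] / [4]
  Insert 8 (step 7): P = [1, 2, 7, 8] / [3, 4] / [6];  Q = [1, 3, 6, 7] / [2, 5] / [4]
  Insert 9 (step 8): P = [1, 2, 7, 8, 9] / [3, 4] / [6];  Q = [1, 3, 6, 7, 8] / [2, 5] / [4]
  Insert 5 (step 9): P = [1, 2, 5, 8, 9] / [3, 4, 7] / [6];  Q = [1, 3, 6, 7, 8] / [2, 5, 9] / [4]
Final shape: (5, 3, 1).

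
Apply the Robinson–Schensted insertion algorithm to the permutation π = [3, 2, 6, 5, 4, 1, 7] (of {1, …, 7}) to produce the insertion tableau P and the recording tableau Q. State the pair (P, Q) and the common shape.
P = [1, 4, 7] / [2, 5] / [3] / [6];  Q = [1, 3, 7] / [2, 4] / [5] / [6];  common shape = (3, 2, 1, 1)

Row-insert the values π_1, π_2, … into P one at a time, bumping the leftmost entry strictly greater than the inserted value down to the next row. The recording tableau Q records, in position (i, j), the step at which that cell was added to P.
  Insert 3 (step 1): P = [3];  Q = [1]
  Insert 2 (step 2): P = [2] / [3];  Q = [1] / [2]
  Insert 6 (step 3): P = [2, 6] / [3];  Q = [1, 3] / [2]
  Insert 5 (step 4): P = [2, 5] / [3, 6];  Q = [1, 3] / [2, 4]
  Insert 4 (step 5): P = [2, 4] / [3, 5] / [6];  Q = [1, 3] / [2, 4] / [5]
  Insert 1 (step 6): P = [1, 4] / [2, 5] / [3] / [6];  Q = [1, 3] / [2, 4] / [5] / [6]
  Insert 7 (step 7): P = [1, 4, 7] / [2, 5] / [3] / [6];  Q = [1, 3, 7] / [2, 4] / [5] / [6]
Final shape: (3, 2, 1, 1).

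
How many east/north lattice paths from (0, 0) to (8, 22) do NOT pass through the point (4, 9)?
Number of paths = 4151225

Total paths from (0, 0) to (8, 22): C(30, 8) = 5852925. Paths through (4, 9): (paths (0, 0) → (4, 9)) × (paths (4, 9) → (8, 22)) = C(13, 4) · C(17, 4) = 715 · 2380 = 1701700. Avoidance count = 5852925 − 1701700 = 4151225.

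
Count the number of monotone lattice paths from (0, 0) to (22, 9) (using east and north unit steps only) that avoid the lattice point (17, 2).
Number of paths = 20024643

Total paths from (0, 0) to (22, 9): C(31, 22) = 20160075. Paths through (17, 2): (paths (0, 0) → (17, 2)) × (paths (17, 2) → (22, 9)) = C(19, 17) · C(12, 5) = 171 · 792 = 135432. Avoidance count = 20160075 − 135432 = 20024643.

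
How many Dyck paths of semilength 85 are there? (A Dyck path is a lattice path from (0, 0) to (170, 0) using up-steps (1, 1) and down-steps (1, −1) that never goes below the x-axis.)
C_85 = 1063353702922273835973036658043476458723103404520

These Dyck paths are counted by the Catalan number C_n = (1/(n + 1)) · C(2n, n). For n = 85: C_85 = (1/86) · C(170, 85) = 91448418451315549893681152591738975450186892788720/86 = 1063353702922273835973036658043476458723103404520.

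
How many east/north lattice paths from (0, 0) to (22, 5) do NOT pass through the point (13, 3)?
Number of paths = 49930

Total paths from (0, 0) to (22, 5): C(27, 22) = 80730. Paths through (13, 3): (paths (0, 0) → (13, 3)) × (paths (13, 3) → (22, 5)) = C(16, 13) · C(11, 9) = 560 · 55 = 30800. Avoidance count = 80730 − 30800 = 49930.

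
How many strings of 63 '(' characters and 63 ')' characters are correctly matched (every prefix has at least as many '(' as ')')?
C_63 = 94295850558771979787935384946380125

These balanced parentheses are counted by the Catalan number C_n = (1/(n + 1)) · C(2n, n). For n = 63: C_63 = (1/64) · C(126, 63) = 6034934435761406706427864636568328000/64 = 94295850558771979787935384946380125.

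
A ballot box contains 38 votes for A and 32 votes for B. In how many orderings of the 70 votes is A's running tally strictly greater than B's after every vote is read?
Strict-lead orderings = 7460467265901832182

Total orderings of the 70 votes with 38 for A: C(70, 38) = 87038784768854708790. By the Bertrand ballot formula (Cycle Lemma / reflection principle), the number of orderings in which A is strictly ahead of B throughout is (p − q)/(p + q) · C(p + q, p) = (38 − 32)/(38 + 32) · 87038784768854708790 = 7460467265901832182.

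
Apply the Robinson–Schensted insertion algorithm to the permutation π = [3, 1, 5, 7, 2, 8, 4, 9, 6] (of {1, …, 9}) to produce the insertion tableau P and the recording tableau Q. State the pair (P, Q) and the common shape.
P = [1, 2, 4, 6, 9] / [3, 5, 7, 8];  Q = [1, 3, 4, 6, 8] / [2, 5, 7, 9];  common shape = (5, 4)

Row-insert the values π_1, π_2, … into P one at a time, bumping the leftmost entry strictly greater than the inserted value down to the next row. The recording tableau Q records, in position (i, j), the step at which that cell was added to P.
  Insert 3 (step 1): P = [3];  Q = [1]
  Insert 1 (step 2): P = [1] / [3];  Q = [1] / [2]
  Insert 5 (step 3): P = [1, 5] / [3];  Q = [1, 3] / [2]
  Insert 7 (step 4): P = [1, 5, 7] / [3];  Q = [1, 3, 4] / [2]
  Insert 2 (step 5): P = [1, 2, 7] / [3, 5];  Q = [1, 3, 4] / [2, 5]
  Insert 8 (step 6): P = [1, 2, 7, 8] / [3, 5];  Q = [1, 3, 4, 6] / [2, 5]
  Insert 4 (step 7): P = [1, 2, 4, 8] / [3, 5, 7];  Q = [1, 3, 4, 6] / [2, 5, 7]
  Insert 9 (step 8): P = [1, 2, 4, 8, 9] / [3, 5, 7];  Q = [1, 3, 4, 6, 8] / [2, 5, 7]
  Insert 6 (step 9): P = [1, 2, 4, 6, 9] / [3, 5, 7, 8];  Q = [1, 3, 4, 6, 8] / [2, 5, 7, 9]
Final shape: (5, 4).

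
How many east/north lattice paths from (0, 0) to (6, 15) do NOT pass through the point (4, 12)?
Number of paths = 36064

Total paths from (0, 0) to (6, 15): C(21, 6) = 54264. Paths through (4, 12): (paths (0, 0) → (4, 12)) × (paths (4, 12) → (6, 15)) = C(16, 4) · C(5, 2) = 1820 · 10 = 18200. Avoidance count = 54264 − 18200 = 36064.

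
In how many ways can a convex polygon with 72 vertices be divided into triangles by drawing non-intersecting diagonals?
C_70 = 1321422108420282270489942177190229544600

These polygon triangulations are counted by the Catalan number C_n = (1/(n + 1)) · C(2n, n). For n = 70: C_70 = (1/71) · C(140, 70) = 93820969697840041204785894580506297666600/71 = 1321422108420282270489942177190229544600.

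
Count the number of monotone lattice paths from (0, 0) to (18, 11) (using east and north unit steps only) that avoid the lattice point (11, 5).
Number of paths = 27101802

Total paths from (0, 0) to (18, 11): C(29, 18) = 34597290. Paths through (11, 5): (paths (0, 0) → (11, 5)) × (paths (11, 5) → (18, 11)) = C(16, 11) · C(13, 7) = 4368 · 1716 = 7495488. Avoidance count = 34597290 − 7495488 = 27101802.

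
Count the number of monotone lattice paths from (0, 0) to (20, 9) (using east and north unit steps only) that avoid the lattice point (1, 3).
Number of paths = 9306605

Total paths from (0, 0) to (20, 9): C(29, 20) = 10015005. Paths through (1, 3): (paths (0, 0) → (1, 3)) × (paths (1, 3) → (20, 9)) = C(4, 1) · C(25, 19) = 4 · 177100 = 708400. Avoidance count = 10015005 − 708400 = 9306605.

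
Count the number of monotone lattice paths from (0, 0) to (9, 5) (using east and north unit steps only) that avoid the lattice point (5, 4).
Number of paths = 1372

Total paths from (0, 0) to (9, 5): C(14, 9) = 2002. Paths through (5, 4): (paths (0, 0) → (5, 4)) × (paths (5, 4) → (9, 5)) = C(9, 5) · C(5, 4) = 126 · 5 = 630. Avoidance count = 2002 − 630 = 1372.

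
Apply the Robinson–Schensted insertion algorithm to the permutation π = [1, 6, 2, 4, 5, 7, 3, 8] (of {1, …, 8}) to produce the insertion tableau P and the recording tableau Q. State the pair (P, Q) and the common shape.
P = [1, 2, 3, 5, 7, 8] / [4] / [6];  Q = [1, 2, 4, 5, 6, 8] / [3] / [7];  common shape = (6, 1, 1)

Row-insert the values π_1, π_2, … into P one at a time, bumping the leftmost entry strictly greater than the inserted value down to the next row. The recording tableau Q records, in position (i, j), the step at which that cell was added to P.
  Insert 1 (step 1): P = [1];  Q = [1]
  Insert 6 (step 2): P = [1, 6];  Q = [1, 2]
  Insert 2 (step 3): P = [1, 2] / [6];  Q = [1, 2] / [3]
  Insert 4 (step 4): P = [1, 2, 4] / [6];  Q = [1, 2, 4] / [3]
  Insert 5 (step 5): P = [1, 2, 4, 5] / [6];  Q = [1, 2, 4, 5] / [3]
  Insert 7 (step 6): P = [1, 2, 4, 5, 7] / [6];  Q = [1, 2, 4, 5, 6] / [3]
  Insert 3 (step 7): P = [1, 2, 3, 5, 7] / [4] / [6];  Q = [1, 2, 4, 5, 6] / [3] / [7]
  Insert 8 (step 8): P = [1, 2, 3, 5, 7, 8] / [4] / [6];  Q = [1, 2, 4, 5, 6, 8] / [3] / [7]
Final shape: (6, 1, 1).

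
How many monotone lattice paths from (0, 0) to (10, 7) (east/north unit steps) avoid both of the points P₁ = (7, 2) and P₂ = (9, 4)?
Number of paths = 15436

Inclusion–exclusion. Total paths: C(17, 10) = 19448. Through P₁: C(9, 7)·C(8, 3) = 2016. Through P₂: C(13, 9)·C(4, 1) = 2860. Since P₁ is strictly southwest of P₂, a monotone path through both must visit P₁ then P₂; paths through both = C(9, 7)·C(4, 2)·C(4, 1) = 864. Avoid both = 19448 − 2016 − 2860 + 864 = 15436.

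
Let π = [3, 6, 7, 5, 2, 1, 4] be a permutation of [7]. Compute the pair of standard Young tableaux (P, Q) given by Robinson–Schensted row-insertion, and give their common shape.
P = [1, 4, 7] / [2, 5] / [3] / [6];  Q = [1, 2, 3] / [4, 7] / [5] / [6];  common shape = (3, 2, 1, 1)

Row-insert the values π_1, π_2, … into P one at a time, bumping the leftmost entry strictly greater than the inserted value down to the next row. The recording tableau Q records, in position (i, j), the step at which that cell was added to P.
  Insert 3 (step 1): P = [3];  Q = [1]
  Insert 6 (step 2): P = [3, 6];  Q = [1, 2]
  Insert 7 (step 3): P = [3, 6, 7];  Q = [1, 2, 3]
  Insert 5 (step 4): P = [3, 5, 7] / [6];  Q = [1, 2, 3] / [4]
  Insert 2 (step 5): P = [2, 5, 7] / [3] / [6];  Q = [1, 2, 3] / [4] / [5]
  Insert 1 (step 6): P = [1, 5, 7] / [2] / [3] / [6];  Q = [1, 2, 3] / [4] / [5] / [6]
  Insert 4 (step 7): P = [1, 4, 7] / [2, 5] / [3] / [6];  Q = [1, 2, 3] / [4, 7] / [5] / [6]
Final shape: (3, 2, 1, 1).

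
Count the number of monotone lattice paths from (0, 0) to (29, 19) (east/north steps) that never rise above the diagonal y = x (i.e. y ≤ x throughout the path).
Number of paths = 4232010895376

By the reflection principle (André's argument), the number of monotone paths to (29, 19) with n ≤ m that never go above y = x is C(48, 29) − C(48, 30) = 11541847896480 − 7309837001104 = 4232010895376.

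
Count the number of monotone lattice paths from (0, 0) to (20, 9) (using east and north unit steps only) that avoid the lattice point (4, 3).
Number of paths = 7403550

Total paths from (0, 0) to (20, 9): C(29, 20) = 10015005. Paths through (4, 3): (paths (0, 0) → (4, 3)) × (paths (4, 3) → (20, 9)) = C(7, 4) · C(22, 16) = 35 · 74613 = 2611455. Avoidance count = 10015005 − 2611455 = 7403550.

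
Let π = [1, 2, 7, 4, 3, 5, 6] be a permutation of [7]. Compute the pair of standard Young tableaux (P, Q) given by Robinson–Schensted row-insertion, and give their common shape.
P = [1, 2, 3, 5, 6] / [4] / [7];  Q = [1, 2, 3, 6, 7] / [4] / [5];  common shape = (5, 1, 1)

Row-insert the values π_1, π_2, … into P one at a time, bumping the leftmost entry strictly greater than the inserted value down to the next row. The recording tableau Q records, in position (i, j), the step at which that cell was added to P.
  Insert 1 (step 1): P = [1];  Q = [1]
  Insert 2 (step 2): P = [1, 2];  Q = [1, 2]
  Insert 7 (step 3): P = [1, 2, 7];  Q = [1, 2, 3]
  Insert 4 (step 4): P = [1, 2, 4] / [7];  Q = [1, 2, 3] / [4]
  Insert 3 (step 5): P = [1, 2, 3] / [4] / [7];  Q = [1, 2, 3] / [4] / [5]
  Insert 5 (step 6): P = [1, 2, 3, 5] / [4] / [7];  Q = [1, 2, 3, 6] / [4] / [5]
  Insert 6 (step 7): P = [1, 2, 3, 5, 6] / [4] / [7];  Q = [1, 2, 3, 6, 7] / [4] / [5]
Final shape: (5, 1, 1).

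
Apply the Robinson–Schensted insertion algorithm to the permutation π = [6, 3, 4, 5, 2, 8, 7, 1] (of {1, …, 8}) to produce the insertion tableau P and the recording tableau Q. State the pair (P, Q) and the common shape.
P = [1, 4, 5, 7] / [2, 8] / [3] / [6];  Q = [1, 3, 4, 6] / [2, 7] / [5] / [8];  common shape = (4, 2, 1, 1)

Row-insert the values π_1, π_2, … into P one at a time, bumping the leftmost entry strictly greater than the inserted value down to the next row. The recording tableau Q records, in position (i, j), the step at which that cell was added to P.
  Insert 6 (step 1): P = [6];  Q = [1]
  Insert 3 (step 2): P = [3] / [6];  Q = [1] / [2]
  Insert 4 (step 3): P = [3, 4] / [6];  Q = [1, 3] / [2]
  Insert 5 (step 4): P = [3, 4, 5] / [6];  Q = [1, 3, 4] / [2]
  Insert 2 (step 5): P = [2, 4, 5] / [3] / [6];  Q = [1, 3, 4] / [2] / [5]
  Insert 8 (step 6): P = [2, 4, 5, 8] / [3] / [6];  Q = [1, 3, 4, 6] / [2] / [5]
  Insert 7 (step 7): P = [2, 4, 5, 7] / [3, 8] / [6];  Q = [1, 3, 4, 6] / [2, 7] / [5]
  Insert 1 (step 8): P = [1, 4, 5, 7] / [2, 8] / [3] / [6];  Q = [1, 3, 4, 6] / [2, 7] / [5] / [8]
Final shape: (4, 2, 1, 1).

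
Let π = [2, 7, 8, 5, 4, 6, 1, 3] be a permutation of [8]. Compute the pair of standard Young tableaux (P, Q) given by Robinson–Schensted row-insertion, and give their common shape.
P = [1, 3, 6] / [2, 4] / [5, 8] / [7];  Q = [1, 2, 3] / [4, 6] / [5, 8] / [7];  common shape = (3, 2, 2, 1)

Row-insert the values π_1, π_2, … into P one at a time, bumping the leftmost entry strictly greater than the inserted value down to the next row. The recording tableau Q records, in position (i, j), the step at which that cell was added to P.
  Insert 2 (step 1): P = [2];  Q = [1]
  Insert 7 (step 2): P = [2, 7];  Q = [1, 2]
  Insert 8 (step 3): P = [2, 7, 8];  Q = [1, 2, 3]
  Insert 5 (step 4): P = [2, 5, 8] / [7];  Q = [1, 2, 3] / [4]
  Insert 4 (step 5): P = [2, 4, 8] / [5] / [7];  Q = [1, 2, 3] / [4] / [5]
  Insert 6 (step 6): P = [2, 4, 6] / [5, 8] / [7];  Q = [1, 2, 3] / [4, 6] / [5]
  Insert 1 (step 7): P = [1, 4, 6] / [2, 8] / [5] / [7];  Q = [1, 2, 3] / [4, 6] / [5] / [7]
  Insert 3 (step 8): P = [1, 3, 6] / [2, 4] / [5, 8] / [7];  Q = [1, 2, 3] / [4, 6] / [5, 8] / [7]
Final shape: (3, 2, 2, 1).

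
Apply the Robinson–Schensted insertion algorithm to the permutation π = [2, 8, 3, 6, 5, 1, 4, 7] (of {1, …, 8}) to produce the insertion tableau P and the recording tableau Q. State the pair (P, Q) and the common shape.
P = [1, 3, 4, 7] / [2, 5] / [6] / [8];  Q = [1, 2, 4, 8] / [3, 7] / [5] / [6];  common shape = (4, 2, 1, 1)

Row-insert the values π_1, π_2, … into P one at a time, bumping the leftmost entry strictly greater than the inserted value down to the next row. The recording tableau Q records, in position (i, j), the step at which that cell was added to P.
  Insert 2 (step 1): P = [2];  Q = [1]
  Insert 8 (step 2): P = [2, 8];  Q = [1, 2]
  Insert 3 (step 3): P = [2, 3] / [8];  Q = [1, 2] / [3]
  Insert 6 (step 4): P = [2, 3, 6] / [8];  Q = [1, 2, 4] / [3]
  Insert 5 (step 5): P = [2, 3, 5] / [6] / [8];  Q = [1, 2, 4] / [3] / [5]
  Insert 1 (step 6): P = [1, 3, 5] / [2] / [6] / [8];  Q = [1, 2, 4] / [3] / [5] / [6]
  Insert 4 (step 7): P = [1, 3, 4] / [2, 5] / [6] / [8];  Q = [1, 2, 4] / [3, 7] / [5] / [6]
  Insert 7 (step 8): P = [1, 3, 4, 7] / [2, 5] / [6] / [8];  Q = [1, 2, 4, 8] / [3, 7] / [5] / [6]
Final shape: (4, 2, 1, 1).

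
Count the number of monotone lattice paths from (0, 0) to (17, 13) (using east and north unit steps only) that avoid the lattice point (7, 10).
Number of paths = 114197722

Total paths from (0, 0) to (17, 13): C(30, 17) = 119759850. Paths through (7, 10): (paths (0, 0) → (7, 10)) × (paths (7, 10) → (17, 13)) = C(17, 7) · C(13, 10) = 19448 · 286 = 5562128. Avoidance count = 119759850 − 5562128 = 114197722.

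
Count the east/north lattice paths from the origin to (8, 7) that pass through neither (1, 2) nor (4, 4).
Number of paths = 2659

Inclusion–exclusion. Total paths: C(15, 8) = 6435. Through P₁: C(3, 1)·C(12, 7) = 2376. Through P₂: C(8, 4)·C(7, 4) = 2450. Since P₁ is strictly southwest of P₂, a monotone path through both must visit P₁ then P₂; paths through both = C(3, 1)·C(5, 3)·C(7, 4) = 1050. Avoid both = 6435 − 2376 − 2450 + 1050 = 2659.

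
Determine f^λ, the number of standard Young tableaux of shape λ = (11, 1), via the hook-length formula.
# SYT of shape (11, 1) = 11

Hook-length formula: f^λ = n! / Π hook(c), product over all cells c of the Young diagram. For λ = (11, 1), n = 12 boxes. Hook lengths by row (left-to-right, top-to-bottom): [12, 10, 9, 8, 7, 6, 5, 4, 3, 2, 1]; [1]. Product of hooks = 43545600. So f^λ = 12! / 43545600 = 479001600 / 43545600 = 11.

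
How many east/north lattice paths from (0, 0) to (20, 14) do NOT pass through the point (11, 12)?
Number of paths = 1317611350

Total paths from (0, 0) to (20, 14): C(34, 20) = 1391975640. Paths through (11, 12): (paths (0, 0) → (11, 12)) × (paths (11, 12) → (20, 14)) = C(23, 11) · C(11, 9) = 1352078 · 55 = 74364290. Avoidance count = 1391975640 − 74364290 = 1317611350.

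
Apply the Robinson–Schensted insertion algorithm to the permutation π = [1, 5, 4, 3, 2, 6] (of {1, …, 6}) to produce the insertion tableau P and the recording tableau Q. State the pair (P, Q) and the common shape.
P = [1, 2, 6] / [3] / [4] / [5];  Q = [1, 2, 6] / [3] / [4] / [5];  common shape = (3, 1, 1, 1)

Row-insert the values π_1, π_2, … into P one at a time, bumping the leftmost entry strictly greater than the inserted value down to the next row. The recording tableau Q records, in position (i, j), the step at which that cell was added to P.
  Insert 1 (step 1): P = [1];  Q = [1]
  Insert 5 (step 2): P = [1, 5];  Q = [1, 2]
  Insert 4 (step 3): P = [1, 4] / [5];  Q = [1, 2] / [3]
  Insert 3 (step 4): P = [1, 3] / [4] / [5];  Q = [1, 2] / [3] / [4]
  Insert 2 (step 5): P = [1, 2] / [3] / [4] / [5];  Q = [1, 2] / [3] / [4] / [5]
  Insert 6 (step 6): P = [1, 2, 6] / [3] / [4] / [5];  Q = [1, 2, 6] / [3] / [4] / [5]
Final shape: (3, 1, 1, 1).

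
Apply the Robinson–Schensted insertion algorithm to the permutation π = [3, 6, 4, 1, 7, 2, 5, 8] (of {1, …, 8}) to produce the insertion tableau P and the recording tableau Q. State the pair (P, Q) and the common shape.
P = [1, 2, 5, 8] / [3, 4, 7] / [6];  Q = [1, 2, 5, 8] / [3, 6, 7] / [4];  common shape = (4, 3, 1)

Row-insert the values π_1, π_2, … into P one at a time, bumping the leftmost entry strictly greater than the inserted value down to the next row. The recording tableau Q records, in position (i, j), the step at which that cell was added to P.
  Insert 3 (step 1): P = [3];  Q = [1]
  Insert 6 (step 2): P = [3, 6];  Q = [1, 2]
  Insert 4 (step 3): P = [3, 4] / [6];  Q = [1, 2] / [3]
  Insert 1 (step 4): P = [1, 4] / [3] / [6];  Q = [1, 2] / [3] / [4]
  Insert 7 (step 5): P = [1, 4, 7] / [3] / [6];  Q = [1, 2, 5] / [3] / [4]
  Insert 2 (step 6): P = [1, 2, 7] / [3, 4] / [6];  Q = [1, 2, 5] / [3, 6] / [4]
  Insert 5 (step 7): P = [1, 2, 5] / [3, 4, 7] / [6];  Q = [1, 2, 5] / [3, 6, 7] / [4]
  Insert 8 (step 8): P = [1, 2, 5, 8] / [3, 4, 7] / [6];  Q = [1, 2, 5, 8] / [3, 6, 7] / [4]
Final shape: (4, 3, 1).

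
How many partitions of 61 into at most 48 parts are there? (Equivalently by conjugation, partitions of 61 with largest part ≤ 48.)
p(61, parts ≤ 48) = 1121233

Use the recurrence p(n, m) = p(n, m−1) + p(n−m, m): either the largest part is < m (count p(n, m−1)) or the largest part is exactly m (remove one copy of m, count p(n−m, m)). With p(0, ·) = 1 this gives p(61, parts ≤ 48) = 1121233. (By conjugating Young diagrams, this also counts partitions of 61 into at most 48 parts.)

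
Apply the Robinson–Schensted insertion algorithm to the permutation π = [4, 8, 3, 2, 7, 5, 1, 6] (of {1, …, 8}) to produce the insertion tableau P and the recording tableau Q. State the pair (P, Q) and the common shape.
P = [1, 5, 6] / [2, 7] / [3, 8] / [4];  Q = [1, 2, 8] / [3, 5] / [4, 6] / [7];  common shape = (3, 2, 2, 1)

Row-insert the values π_1, π_2, … into P one at a time, bumping the leftmost entry strictly greater than the inserted value down to the next row. The recording tableau Q records, in position (i, j), the step at which that cell was added to P.
  Insert 4 (step 1): P = [4];  Q = [1]
  Insert 8 (step 2): P = [4, 8];  Q = [1, 2]
  Insert 3 (step 3): P = [3, 8] / [4];  Q = [1, 2] / [3]
  Insert 2 (step 4): P = [2, 8] / [3] / [4];  Q = [1, 2] / [3] / [4]
  Insert 7 (step 5): P = [2, 7] / [3, 8] / [4];  Q = [1, 2] / [3, 5] / [4]
  Insert 5 (step 6): P = [2, 5] / [3, 7] / [4, 8];  Q = [1, 2] / [3, 5] / [4, 6]
  Insert 1 (step 7): P = [1, 5] / [2, 7] / [3, 8] / [4];  Q = [1, 2] / [3, 5] / [4, 6] / [7]
  Insert 6 (step 8): P = [1, 5, 6] / [2, 7] / [3, 8] / [4];  Q = [1, 2, 8] / [3, 5] / [4, 6] / [7]
Final shape: (3, 2, 2, 1).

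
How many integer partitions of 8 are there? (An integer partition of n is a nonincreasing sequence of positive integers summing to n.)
p(8) = 22

List all partitions of 8: 8, 7+1, 6+2, 6+1+1, 5+3, 5+2+1, 5+1+1+1, 4+4, 4+3+1, 4+2+2, 4+2+1+1, 4+1+1+1+1, 3+3+2, 3+3+1+1, 3+2+2+1, 3+2+1+1+1, 3+1+1+1+1+1, 2+2+2+2, 2+2+2+1+1, 2+2+1+1+1+1, 2+1+1+1+1+1+1, 1+1+1+1+1+1+1+1. Counting them gives p(8) = 22.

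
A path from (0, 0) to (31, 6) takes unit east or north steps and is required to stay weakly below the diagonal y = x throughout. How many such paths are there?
Number of paths = 1888887

By the reflection principle (André's argument), the number of monotone paths to (31, 6) with n ≤ m that never go above y = x is C(37, 31) − C(37, 32) = 2324784 − 435897 = 1888887.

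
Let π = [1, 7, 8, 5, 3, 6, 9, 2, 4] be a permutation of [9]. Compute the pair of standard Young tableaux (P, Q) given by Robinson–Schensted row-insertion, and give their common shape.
P = [1, 2, 4, 9] / [3, 6] / [5, 8] / [7];  Q = [1, 2, 3, 7] / [4, 6] / [5, 9] / [8];  common shape = (4, 2, 2, 1)

Row-insert the values π_1, π_2, … into P one at a time, bumping the leftmost entry strictly greater than the inserted value down to the next row. The recording tableau Q records, in position (i, j), the step at which that cell was added to P.
  Insert 1 (step 1): P = [1];  Q = [1]
  Insert 7 (step 2): P = [1, 7];  Q = [1, 2]
  Insert 8 (step 3): P = [1, 7, 8];  Q = [1, 2, 3]
  Insert 5 (step 4): P = [1, 5, 8] / [7];  Q = [1, 2, 3] / [4]
  Insert 3 (step 5): P = [1, 3, 8] / [5] / [7];  Q = [1, 2, 3] / [4] / [5]
  Insert 6 (step 6): P = [1, 3, 6] / [5, 8] / [7];  Q = [1, 2, 3] / [4, 6] / [5]
  Insert 9 (step 7): P = [1, 3, 6, 9] / [5, 8] / [7];  Q = [1, 2, 3, 7] / [4, 6] / [5]
  Insert 2 (step 8): P = [1, 2, 6, 9] / [3, 8] / [5] / [7];  Q = [1, 2, 3, 7] / [4, 6] / [5] / [8]
  Insert 4 (step 9): P = [1, 2, 4, 9] / [3, 6] / [5, 8] / [7];  Q = [1, 2, 3, 7] / [4, 6] / [5, 9] / [8]
Final shape: (4, 2, 2, 1).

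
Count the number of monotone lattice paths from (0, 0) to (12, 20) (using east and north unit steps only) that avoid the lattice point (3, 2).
Number of paths = 178924590

Total paths from (0, 0) to (12, 20): C(32, 12) = 225792840. Paths through (3, 2): (paths (0, 0) → (3, 2)) × (paths (3, 2) → (12, 20)) = C(5, 3) · C(27, 9) = 10 · 4686825 = 46868250. Avoidance count = 225792840 − 46868250 = 178924590.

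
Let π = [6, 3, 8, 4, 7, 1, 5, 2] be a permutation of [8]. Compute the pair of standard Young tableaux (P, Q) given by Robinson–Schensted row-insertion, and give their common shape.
P = [1, 2, 5] / [3, 4] / [6, 7] / [8];  Q = [1, 3, 5] / [2, 4] / [6, 7] / [8];  common shape = (3, 2, 2, 1)

Row-insert the values π_1, π_2, … into P one at a time, bumping the leftmost entry strictly greater than the inserted value down to the next row. The recording tableau Q records, in position (i, j), the step at which that cell was added to P.
  Insert 6 (step 1): P = [6];  Q = [1]
  Insert 3 (step 2): P = [3] / [6];  Q = [1] / [2]
  Insert 8 (step 3): P = [3, 8] / [6];  Q = [1, 3] / [2]
  Insert 4 (step 4): P = [3, 4] / [6, 8];  Q = [1, 3] / [2, 4]
  Insert 7 (step 5): P = [3, 4, 7] / [6, 8];  Q = [1, 3, 5] / [2, 4]
  Insert 1 (step 6): P = [1, 4, 7] / [3, 8] / [6];  Q = [1, 3, 5] / [2, 4] / [6]
  Insert 5 (step 7): P = [1, 4, 5] / [3, 7] / [6, 8];  Q = [1, 3, 5] / [2, 4] / [6, 7]
  Insert 2 (step 8): P = [1, 2, 5] / [3, 4] / [6, 7] / [8];  Q = [1, 3, 5] / [2, 4] / [6, 7] / [8]
Final shape: (3, 2, 2, 1).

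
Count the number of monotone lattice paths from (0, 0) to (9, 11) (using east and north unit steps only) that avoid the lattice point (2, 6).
Number of paths = 145784

Total paths from (0, 0) to (9, 11): C(20, 9) = 167960. Paths through (2, 6): (paths (0, 0) → (2, 6)) × (paths (2, 6) → (9, 11)) = C(8, 2) · C(12, 7) = 28 · 792 = 22176. Avoidance count = 167960 − 22176 = 145784.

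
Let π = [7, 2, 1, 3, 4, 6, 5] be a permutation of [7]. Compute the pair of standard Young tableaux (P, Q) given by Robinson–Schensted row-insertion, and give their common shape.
P = [1, 3, 4, 5] / [2, 6] / [7];  Q = [1, 4, 5, 6] / [2, 7] / [3];  common shape = (4, 2, 1)

Row-insert the values π_1, π_2, … into P one at a time, bumping the leftmost entry strictly greater than the inserted value down to the next row. The recording tableau Q records, in position (i, j), the step at which that cell was added to P.
  Insert 7 (step 1): P = [7];  Q = [1]
  Insert 2 (step 2): P = [2] / [7];  Q = [1] / [2]
  Insert 1 (step 3): P = [1] / [2] / [7];  Q = [1] / [2] / [3]
  Insert 3 (step 4): P = [1, 3] / [2] / [7];  Q = [1, 4] / [2] / [3]
  Insert 4 (step 5): P = [1, 3, 4] / [2] / [7];  Q = [1, 4, 5] / [2] / [3]
  Insert 6 (step 6): P = [1, 3, 4, 6] / [2] / [7];  Q = [1, 4, 5, 6] / [2] / [3]
  Insert 5 (step 7): P = [1, 3, 4, 5] / [2, 6] / [7];  Q = [1, 4, 5, 6] / [2, 7] / [3]
Final shape: (4, 2, 1).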